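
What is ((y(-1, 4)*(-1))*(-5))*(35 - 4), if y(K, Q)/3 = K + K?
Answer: -930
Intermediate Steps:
y(K, Q) = 6*K (y(K, Q) = 3*(K + K) = 3*(2*K) = 6*K)
((y(-1, 4)*(-1))*(-5))*(35 - 4) = (((6*(-1))*(-1))*(-5))*(35 - 4) = (-6*(-1)*(-5))*31 = (6*(-5))*31 = -30*31 = -930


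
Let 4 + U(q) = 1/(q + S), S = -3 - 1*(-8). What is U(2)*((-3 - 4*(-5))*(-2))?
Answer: 918/7 ≈ 131.14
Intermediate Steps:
S = 5 (S = -3 + 8 = 5)
U(q) = -4 + 1/(5 + q) (U(q) = -4 + 1/(q + 5) = -4 + 1/(5 + q))
U(2)*((-3 - 4*(-5))*(-2)) = ((-19 - 4*2)/(5 + 2))*((-3 - 4*(-5))*(-2)) = ((-19 - 8)/7)*((-3 + 20)*(-2)) = ((⅐)*(-27))*(17*(-2)) = -27/7*(-34) = 918/7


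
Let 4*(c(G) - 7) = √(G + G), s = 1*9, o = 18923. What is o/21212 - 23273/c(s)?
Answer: -27638097547/8124196 + 139638*√2/383 ≈ -2886.3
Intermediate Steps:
s = 9
c(G) = 7 + √2*√G/4 (c(G) = 7 + √(G + G)/4 = 7 + √(2*G)/4 = 7 + (√2*√G)/4 = 7 + √2*√G/4)
o/21212 - 23273/c(s) = 18923/21212 - 23273/(7 + √2*√9/4) = 18923*(1/21212) - 23273/(7 + (¼)*√2*3) = 18923/21212 - 23273/(7 + 3*√2/4)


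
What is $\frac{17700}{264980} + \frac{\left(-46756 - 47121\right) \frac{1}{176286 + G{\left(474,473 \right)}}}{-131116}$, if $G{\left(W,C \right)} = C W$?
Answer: $\frac{46472934154453}{695710085671392} \approx 0.066799$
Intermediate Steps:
$\frac{17700}{264980} + \frac{\left(-46756 - 47121\right) \frac{1}{176286 + G{\left(474,473 \right)}}}{-131116} = \frac{17700}{264980} + \frac{\left(-46756 - 47121\right) \frac{1}{176286 + 473 \cdot 474}}{-131116} = 17700 \cdot \frac{1}{264980} + - \frac{93877}{176286 + 224202} \left(- \frac{1}{131116}\right) = \frac{885}{13249} + - \frac{93877}{400488} \left(- \frac{1}{131116}\right) = \frac{885}{13249} + \left(-93877\right) \frac{1}{400488} \left(- \frac{1}{131116}\right) = \frac{885}{13249} - - \frac{93877}{52510384608} = \frac{885}{13249} + \frac{93877}{52510384608} = \frac{46472934154453}{695710085671392}$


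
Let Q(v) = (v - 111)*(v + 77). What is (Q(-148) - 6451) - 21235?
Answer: -9297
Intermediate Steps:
Q(v) = (-111 + v)*(77 + v)
(Q(-148) - 6451) - 21235 = ((-8547 + (-148)² - 34*(-148)) - 6451) - 21235 = ((-8547 + 21904 + 5032) - 6451) - 21235 = (18389 - 6451) - 21235 = 11938 - 21235 = -9297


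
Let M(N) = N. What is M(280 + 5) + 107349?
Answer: 107634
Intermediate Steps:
M(280 + 5) + 107349 = (280 + 5) + 107349 = 285 + 107349 = 107634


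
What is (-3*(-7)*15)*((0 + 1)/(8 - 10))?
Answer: -315/2 ≈ -157.50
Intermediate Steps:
(-3*(-7)*15)*((0 + 1)/(8 - 10)) = (21*15)*(1/(-2)) = 315*(1*(-½)) = 315*(-½) = -315/2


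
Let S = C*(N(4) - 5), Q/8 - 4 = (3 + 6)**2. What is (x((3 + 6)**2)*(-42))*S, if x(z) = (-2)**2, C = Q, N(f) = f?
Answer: 114240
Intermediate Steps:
Q = 680 (Q = 32 + 8*(3 + 6)**2 = 32 + 8*9**2 = 32 + 8*81 = 32 + 648 = 680)
C = 680
x(z) = 4
S = -680 (S = 680*(4 - 5) = 680*(-1) = -680)
(x((3 + 6)**2)*(-42))*S = (4*(-42))*(-680) = -168*(-680) = 114240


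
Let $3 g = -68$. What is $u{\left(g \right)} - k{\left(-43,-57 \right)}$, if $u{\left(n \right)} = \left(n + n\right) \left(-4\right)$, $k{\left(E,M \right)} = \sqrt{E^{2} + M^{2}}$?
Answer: $\frac{544}{3} - \sqrt{5098} \approx 109.93$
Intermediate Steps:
$g = - \frac{68}{3}$ ($g = \frac{1}{3} \left(-68\right) = - \frac{68}{3} \approx -22.667$)
$u{\left(n \right)} = - 8 n$ ($u{\left(n \right)} = 2 n \left(-4\right) = - 8 n$)
$u{\left(g \right)} - k{\left(-43,-57 \right)} = \left(-8\right) \left(- \frac{68}{3}\right) - \sqrt{\left(-43\right)^{2} + \left(-57\right)^{2}} = \frac{544}{3} - \sqrt{1849 + 3249} = \frac{544}{3} - \sqrt{5098}$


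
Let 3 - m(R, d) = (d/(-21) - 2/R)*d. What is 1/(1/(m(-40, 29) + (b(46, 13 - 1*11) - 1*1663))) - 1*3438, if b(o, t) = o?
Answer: -2105629/420 ≈ -5013.4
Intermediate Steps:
m(R, d) = 3 - d*(-2/R - d/21) (m(R, d) = 3 - (d/(-21) - 2/R)*d = 3 - (d*(-1/21) - 2/R)*d = 3 - (-d/21 - 2/R)*d = 3 - (-2/R - d/21)*d = 3 - d*(-2/R - d/21))
1/(1/(m(-40, 29) + (b(46, 13 - 1*11) - 1*1663))) - 1*3438 = 1/(1/((3 + (1/21)*29**2 + 2*29/(-40)) + (46 - 1*1663))) - 1*3438 = 1/(1/((3 + (1/21)*841 + 2*29*(-1/40)) + (46 - 1663))) - 3438 = 1/(1/((3 + 841/21 - 29/20) - 1617)) - 3438 = 1/(1/(17471/420 - 1617)) - 3438 = 1/(1/(-661669/420)) - 3438 = 1/(-420/661669) - 3438 = -661669/420 - 3438 = -2105629/420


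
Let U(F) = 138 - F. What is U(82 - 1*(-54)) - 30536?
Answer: -30534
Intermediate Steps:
U(82 - 1*(-54)) - 30536 = (138 - (82 - 1*(-54))) - 30536 = (138 - (82 + 54)) - 30536 = (138 - 1*136) - 30536 = (138 - 136) - 30536 = 2 - 30536 = -30534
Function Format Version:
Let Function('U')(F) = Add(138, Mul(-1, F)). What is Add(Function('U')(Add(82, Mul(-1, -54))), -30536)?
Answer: -30534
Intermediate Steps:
Add(Function('U')(Add(82, Mul(-1, -54))), -30536) = Add(Add(138, Mul(-1, Add(82, Mul(-1, -54)))), -30536) = Add(Add(138, Mul(-1, Add(82, 54))), -30536) = Add(Add(138, Mul(-1, 136)), -30536) = Add(Add(138, -136), -30536) = Add(2, -30536) = -30534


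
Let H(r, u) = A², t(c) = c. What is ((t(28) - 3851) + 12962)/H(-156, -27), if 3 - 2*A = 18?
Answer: 36556/225 ≈ 162.47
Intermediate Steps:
A = -15/2 (A = 3/2 - ½*18 = 3/2 - 9 = -15/2 ≈ -7.5000)
H(r, u) = 225/4 (H(r, u) = (-15/2)² = 225/4)
((t(28) - 3851) + 12962)/H(-156, -27) = ((28 - 3851) + 12962)/(225/4) = (-3823 + 12962)*(4/225) = 9139*(4/225) = 36556/225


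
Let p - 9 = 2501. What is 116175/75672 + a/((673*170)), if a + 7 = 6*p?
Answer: 2405112061/1442938920 ≈ 1.6668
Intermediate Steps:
p = 2510 (p = 9 + 2501 = 2510)
a = 15053 (a = -7 + 6*2510 = -7 + 15060 = 15053)
116175/75672 + a/((673*170)) = 116175/75672 + 15053/((673*170)) = 116175*(1/75672) + 15053/114410 = 38725/25224 + 15053*(1/114410) = 38725/25224 + 15053/114410 = 2405112061/1442938920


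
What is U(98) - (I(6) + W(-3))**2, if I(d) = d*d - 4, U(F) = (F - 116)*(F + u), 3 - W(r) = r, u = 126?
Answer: -5476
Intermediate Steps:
W(r) = 3 - r
U(F) = (-116 + F)*(126 + F) (U(F) = (F - 116)*(F + 126) = (-116 + F)*(126 + F))
I(d) = -4 + d**2 (I(d) = d**2 - 4 = -4 + d**2)
U(98) - (I(6) + W(-3))**2 = (-14616 + 98**2 + 10*98) - ((-4 + 6**2) + (3 - 1*(-3)))**2 = (-14616 + 9604 + 980) - ((-4 + 36) + (3 + 3))**2 = -4032 - (32 + 6)**2 = -4032 - 1*38**2 = -4032 - 1*1444 = -4032 - 1444 = -5476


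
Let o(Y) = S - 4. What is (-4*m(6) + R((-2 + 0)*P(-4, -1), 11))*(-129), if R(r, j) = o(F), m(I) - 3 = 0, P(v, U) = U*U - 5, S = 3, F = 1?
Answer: 1677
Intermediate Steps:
P(v, U) = -5 + U**2 (P(v, U) = U**2 - 5 = -5 + U**2)
m(I) = 3 (m(I) = 3 + 0 = 3)
o(Y) = -1 (o(Y) = 3 - 4 = -1)
R(r, j) = -1
(-4*m(6) + R((-2 + 0)*P(-4, -1), 11))*(-129) = (-4*3 - 1)*(-129) = (-12 - 1)*(-129) = -13*(-129) = 1677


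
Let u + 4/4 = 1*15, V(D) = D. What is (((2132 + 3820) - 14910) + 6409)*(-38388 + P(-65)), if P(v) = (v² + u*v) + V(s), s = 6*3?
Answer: 89355195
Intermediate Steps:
s = 18
u = 14 (u = -1 + 1*15 = -1 + 15 = 14)
P(v) = 18 + v² + 14*v (P(v) = (v² + 14*v) + 18 = 18 + v² + 14*v)
(((2132 + 3820) - 14910) + 6409)*(-38388 + P(-65)) = (((2132 + 3820) - 14910) + 6409)*(-38388 + (18 + (-65)² + 14*(-65))) = ((5952 - 14910) + 6409)*(-38388 + (18 + 4225 - 910)) = (-8958 + 6409)*(-38388 + 3333) = -2549*(-35055) = 89355195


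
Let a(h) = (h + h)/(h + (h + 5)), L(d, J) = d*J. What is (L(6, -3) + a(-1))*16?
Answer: -896/3 ≈ -298.67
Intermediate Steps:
L(d, J) = J*d
a(h) = 2*h/(5 + 2*h) (a(h) = (2*h)/(h + (5 + h)) = (2*h)/(5 + 2*h) = 2*h/(5 + 2*h))
(L(6, -3) + a(-1))*16 = (-3*6 + 2*(-1)/(5 + 2*(-1)))*16 = (-18 + 2*(-1)/(5 - 2))*16 = (-18 + 2*(-1)/3)*16 = (-18 + 2*(-1)*(1/3))*16 = (-18 - 2/3)*16 = -56/3*16 = -896/3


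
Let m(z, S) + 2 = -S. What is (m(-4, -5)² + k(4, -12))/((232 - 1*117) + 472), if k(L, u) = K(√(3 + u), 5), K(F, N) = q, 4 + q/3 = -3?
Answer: -12/587 ≈ -0.020443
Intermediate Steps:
m(z, S) = -2 - S
q = -21 (q = -12 + 3*(-3) = -12 - 9 = -21)
K(F, N) = -21
k(L, u) = -21
(m(-4, -5)² + k(4, -12))/((232 - 1*117) + 472) = ((-2 - 1*(-5))² - 21)/((232 - 1*117) + 472) = ((-2 + 5)² - 21)/((232 - 117) + 472) = (3² - 21)/(115 + 472) = (9 - 21)/587 = -12*1/587 = -12/587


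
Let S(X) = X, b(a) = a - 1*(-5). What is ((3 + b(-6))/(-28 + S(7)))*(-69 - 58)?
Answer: 254/21 ≈ 12.095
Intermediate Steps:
b(a) = 5 + a (b(a) = a + 5 = 5 + a)
((3 + b(-6))/(-28 + S(7)))*(-69 - 58) = ((3 + (5 - 6))/(-28 + 7))*(-69 - 58) = ((3 - 1)/(-21))*(-127) = (2*(-1/21))*(-127) = -2/21*(-127) = 254/21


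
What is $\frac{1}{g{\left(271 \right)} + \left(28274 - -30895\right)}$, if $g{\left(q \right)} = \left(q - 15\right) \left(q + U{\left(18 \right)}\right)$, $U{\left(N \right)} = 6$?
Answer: $\frac{1}{130081} \approx 7.6875 \cdot 10^{-6}$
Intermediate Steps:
$g{\left(q \right)} = \left(-15 + q\right) \left(6 + q\right)$ ($g{\left(q \right)} = \left(q - 15\right) \left(q + 6\right) = \left(-15 + q\right) \left(6 + q\right)$)
$\frac{1}{g{\left(271 \right)} + \left(28274 - -30895\right)} = \frac{1}{\left(-90 + 271^{2} - 2439\right) + \left(28274 - -30895\right)} = \frac{1}{\left(-90 + 73441 - 2439\right) + \left(28274 + 30895\right)} = \frac{1}{70912 + 59169} = \frac{1}{130081}$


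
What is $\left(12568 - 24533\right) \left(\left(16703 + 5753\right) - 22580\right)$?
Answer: $1483660$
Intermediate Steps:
$\left(12568 - 24533\right) \left(\left(16703 + 5753\right) - 22580\right) = - 11965 \left(22456 - 22580\right) = \left(-11965\right) \left(-124\right) = 1483660$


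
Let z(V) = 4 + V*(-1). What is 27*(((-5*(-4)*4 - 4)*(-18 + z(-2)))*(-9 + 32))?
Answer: -566352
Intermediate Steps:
z(V) = 4 - V
27*(((-5*(-4)*4 - 4)*(-18 + z(-2)))*(-9 + 32)) = 27*(((-5*(-4)*4 - 4)*(-18 + (4 - 1*(-2))))*(-9 + 32)) = 27*(((20*4 - 4)*(-18 + (4 + 2)))*23) = 27*(((80 - 4)*(-18 + 6))*23) = 27*((76*(-12))*23) = 27*(-912*23) = 27*(-20976) = -566352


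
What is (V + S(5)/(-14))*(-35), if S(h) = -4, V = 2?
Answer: -80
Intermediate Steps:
(V + S(5)/(-14))*(-35) = (2 - 4/(-14))*(-35) = (2 - 4*(-1/14))*(-35) = (2 + 2/7)*(-35) = (16/7)*(-35) = -80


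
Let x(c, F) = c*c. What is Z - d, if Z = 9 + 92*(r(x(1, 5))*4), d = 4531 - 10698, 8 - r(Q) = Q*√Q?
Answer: 8752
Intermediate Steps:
x(c, F) = c²
r(Q) = 8 - Q^(3/2) (r(Q) = 8 - Q*√Q = 8 - Q^(3/2))
d = -6167
Z = 2585 (Z = 9 + 92*((8 - (1²)^(3/2))*4) = 9 + 92*((8 - 1^(3/2))*4) = 9 + 92*((8 - 1*1)*4) = 9 + 92*((8 - 1)*4) = 9 + 92*(7*4) = 9 + 92*28 = 9 + 2576 = 2585)
Z - d = 2585 - 1*(-6167) = 2585 + 6167 = 8752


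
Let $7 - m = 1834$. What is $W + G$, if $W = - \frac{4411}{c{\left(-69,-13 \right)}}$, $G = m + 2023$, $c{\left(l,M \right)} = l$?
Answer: $\frac{17935}{69} \approx 259.93$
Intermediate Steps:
$m = -1827$ ($m = 7 - 1834 = -1827$)
$G = 196$ ($G = -1827 + 2023 = 196$)
$W = \frac{4411}{69}$ ($W = - \frac{4411}{-69} = \left(-4411\right) \left(- \frac{1}{69}\right) = \frac{4411}{69} \approx 63.928$)
$W + G = \frac{4411}{69} + 196 = \frac{17935}{69}$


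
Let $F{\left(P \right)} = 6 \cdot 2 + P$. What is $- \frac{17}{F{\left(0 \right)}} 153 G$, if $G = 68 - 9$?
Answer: $- \frac{51153}{4} \approx -12788.0$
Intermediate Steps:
$F{\left(P \right)} = 12 + P$
$G = 59$ ($G = 68 - 9 = 59$)
$- \frac{17}{F{\left(0 \right)}} 153 G = - \frac{17}{12 + 0} \cdot 153 \cdot 59 = - \frac{17}{12} \cdot 153 \cdot 59 = \left(-17\right) \frac{1}{12} \cdot 153 \cdot 59 = \left(- \frac{17}{12}\right) 153 \cdot 59 = \left(- \frac{867}{4}\right) 59 = - \frac{51153}{4}$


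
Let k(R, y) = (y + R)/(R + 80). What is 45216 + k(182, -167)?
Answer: 11846607/262 ≈ 45216.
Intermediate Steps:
k(R, y) = (R + y)/(80 + R)
45216 + k(182, -167) = 45216 + (182 - 167)/(80 + 182) = 45216 + 15/262 = 11846607/262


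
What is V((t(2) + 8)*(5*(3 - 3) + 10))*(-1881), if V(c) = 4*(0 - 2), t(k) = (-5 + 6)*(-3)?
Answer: 15048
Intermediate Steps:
t(k) = -3 (t(k) = 1*(-3) = -3)
V(c) = -8 (V(c) = 4*(-2) = -8)
V((t(2) + 8)*(5*(3 - 3) + 10))*(-1881) = -8*(-1881) = 15048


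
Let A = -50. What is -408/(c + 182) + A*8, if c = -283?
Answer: -39992/101 ≈ -395.96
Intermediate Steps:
-408/(c + 182) + A*8 = -408/(-283 + 182) - 50*8 = -408/(-101) - 400 = -1/101*(-408) - 400 = 408/101 - 400 = -39992/101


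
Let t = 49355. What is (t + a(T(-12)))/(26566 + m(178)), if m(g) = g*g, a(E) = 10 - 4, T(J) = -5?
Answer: 49361/58250 ≈ 0.84740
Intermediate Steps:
a(E) = 6
m(g) = g²
(t + a(T(-12)))/(26566 + m(178)) = (49355 + 6)/(26566 + 178²) = 49361/(26566 + 31684) = 49361/58250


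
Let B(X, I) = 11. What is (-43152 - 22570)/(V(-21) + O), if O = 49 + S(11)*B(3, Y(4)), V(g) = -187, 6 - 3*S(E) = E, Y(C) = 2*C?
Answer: 197166/469 ≈ 420.40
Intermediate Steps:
S(E) = 2 - E/3
O = 92/3 (O = 49 + (2 - 1/3*11)*11 = 49 + (2 - 11/3)*11 = 49 - 5/3*11 = 49 - 55/3 = 92/3 ≈ 30.667)
(-43152 - 22570)/(V(-21) + O) = (-43152 - 22570)/(-187 + 92/3) = -65722/(-469/3) = -65722*(-3/469) = 197166/469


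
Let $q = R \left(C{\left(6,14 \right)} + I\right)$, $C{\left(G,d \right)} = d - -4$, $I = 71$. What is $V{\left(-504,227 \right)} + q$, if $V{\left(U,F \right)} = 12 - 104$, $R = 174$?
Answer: $15394$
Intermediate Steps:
$C{\left(G,d \right)} = 4 + d$ ($C{\left(G,d \right)} = d + 4 = 4 + d$)
$V{\left(U,F \right)} = -92$ ($V{\left(U,F \right)} = 12 - 104 = -92$)
$q = 15486$ ($q = 174 \left(\left(4 + 14\right) + 71\right) = 174 \left(18 + 71\right) = 174 \cdot 89 = 15486$)
$V{\left(-504,227 \right)} + q = -92 + 15486 = 15394$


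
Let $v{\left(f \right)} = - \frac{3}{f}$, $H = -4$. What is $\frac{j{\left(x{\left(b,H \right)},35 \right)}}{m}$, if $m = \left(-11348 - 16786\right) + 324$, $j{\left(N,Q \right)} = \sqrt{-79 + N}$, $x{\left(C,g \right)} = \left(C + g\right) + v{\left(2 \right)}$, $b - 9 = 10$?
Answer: $- \frac{i \sqrt{262}}{55620} \approx - 0.00029102 i$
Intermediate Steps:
$b = 19$ ($b = 9 + 10 = 19$)
$x{\left(C,g \right)} = - \frac{3}{2} + C + g$ ($x{\left(C,g \right)} = \left(C + g\right) - \frac{3}{2} = - \frac{3}{2} + C + g$)
$m = -27810$ ($m = -28134 + 324 = -27810$)
$\frac{j{\left(x{\left(b,H \right)},35 \right)}}{m} = \frac{\sqrt{-79 - - \frac{27}{2}}}{-27810} = \sqrt{-79 + \frac{27}{2}} \left(- \frac{1}{27810}\right) = \sqrt{- \frac{131}{2}} \left(- \frac{1}{27810}\right) = \frac{i \sqrt{262}}{2} \left(- \frac{1}{27810}\right) = - \frac{i \sqrt{262}}{55620}$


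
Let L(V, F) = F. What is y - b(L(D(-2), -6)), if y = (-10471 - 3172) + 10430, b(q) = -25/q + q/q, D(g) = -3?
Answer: -19309/6 ≈ -3218.2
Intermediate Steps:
b(q) = 1 - 25/q (b(q) = -25/q + 1 = 1 - 25/q)
y = -3213 (y = -13643 + 10430 = -3213)
y - b(L(D(-2), -6)) = -3213 - (-25 - 6)/(-6) = -3213 - (-1)*(-31)/6 = -3213 - 1*31/6 = -3213 - 31/6 = -19309/6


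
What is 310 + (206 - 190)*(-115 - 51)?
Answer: -2346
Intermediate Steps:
310 + (206 - 190)*(-115 - 51) = 310 + 16*(-166) = 310 - 2656 = -2346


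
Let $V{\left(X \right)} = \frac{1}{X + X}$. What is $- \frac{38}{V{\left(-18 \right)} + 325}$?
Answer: $- \frac{1368}{11699} \approx -0.11693$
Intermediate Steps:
$V{\left(X \right)} = \frac{1}{2 X}$
$- \frac{38}{V{\left(-18 \right)} + 325} = - \frac{38}{\frac{1}{2 \left(-18\right)} + 325} = - \frac{38}{\frac{1}{2} \left(- \frac{1}{18}\right) + 325} = - \frac{38}{- \frac{1}{36} + 325} = - \frac{38}{\frac{11699}{36}} = \left(-38\right) \frac{36}{11699} = - \frac{1368}{11699}$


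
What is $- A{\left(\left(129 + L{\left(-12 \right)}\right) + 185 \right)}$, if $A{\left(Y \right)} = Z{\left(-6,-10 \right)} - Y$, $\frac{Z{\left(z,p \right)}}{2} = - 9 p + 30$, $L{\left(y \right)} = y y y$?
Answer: $-1654$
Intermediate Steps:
$L{\left(y \right)} = y^{3}$ ($L{\left(y \right)} = y^{2} y = y^{3}$)
$Z{\left(z,p \right)} = 60 - 18 p$ ($Z{\left(z,p \right)} = 2 \left(- 9 p + 30\right) = 2 \left(30 - 9 p\right) = 60 - 18 p$)
$A{\left(Y \right)} = 240 - Y$ ($A{\left(Y \right)} = \left(60 - -180\right) - Y = \left(60 + 180\right) - Y = 240 - Y$)
$- A{\left(\left(129 + L{\left(-12 \right)}\right) + 185 \right)} = - (240 - \left(\left(129 + \left(-12\right)^{3}\right) + 185\right)) = - (240 - \left(\left(129 - 1728\right) + 185\right)) = - (240 - \left(-1599 + 185\right)) = - (240 - -1414) = - (240 + 1414) = \left(-1\right) 1654 = -1654$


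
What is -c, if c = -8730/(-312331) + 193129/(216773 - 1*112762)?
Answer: -61228189729/32485859641 ≈ -1.8848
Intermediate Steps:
c = 61228189729/32485859641 (c = -8730*(-1/312331) + 193129/(216773 - 112762) = 8730/312331 + 193129/104011 = 61228189729/32485859641 ≈ 1.8848)
-c = -1*61228189729/32485859641 = -61228189729/32485859641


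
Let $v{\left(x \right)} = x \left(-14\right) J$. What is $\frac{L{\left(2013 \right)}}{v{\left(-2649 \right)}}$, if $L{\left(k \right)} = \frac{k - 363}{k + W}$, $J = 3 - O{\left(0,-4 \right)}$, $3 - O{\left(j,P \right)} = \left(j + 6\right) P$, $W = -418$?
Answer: $- \frac{5}{4301976} \approx -1.1623 \cdot 10^{-6}$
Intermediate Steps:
$O{\left(j,P \right)} = 3 - P \left(6 + j\right)$ ($O{\left(j,P \right)} = 3 - \left(j + 6\right) P = 3 - \left(6 + j\right) P = 3 - P \left(6 + j\right)$)
$J = -24$ ($J = 3 - \left(3 - -24 - \left(-4\right) 0\right) = 3 - \left(3 + 24 + 0\right) = 3 - 27 = -24$)
$v{\left(x \right)} = 336 x$ ($v{\left(x \right)} = x \left(-14\right) \left(-24\right) = - 14 x \left(-24\right) = 336 x$)
$L{\left(k \right)} = \frac{-363 + k}{-418 + k}$ ($L{\left(k \right)} = \frac{k - 363}{k - 418} = \frac{-363 + k}{-418 + k}$)
$\frac{L{\left(2013 \right)}}{v{\left(-2649 \right)}} = \frac{\frac{1}{-418 + 2013} \left(-363 + 2013\right)}{336 \left(-2649\right)} = \frac{\frac{1}{1595} \cdot 1650}{-890064} = \frac{1}{1595} \cdot 1650 \left(- \frac{1}{890064}\right) = \frac{30}{29} \left(- \frac{1}{890064}\right) = - \frac{5}{4301976}$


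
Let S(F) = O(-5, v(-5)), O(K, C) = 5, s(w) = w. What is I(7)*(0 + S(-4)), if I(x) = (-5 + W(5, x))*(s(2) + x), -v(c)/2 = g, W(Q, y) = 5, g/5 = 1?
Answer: 0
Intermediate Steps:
g = 5 (g = 5*1 = 5)
v(c) = -10 (v(c) = -2*5 = -10)
S(F) = 5
I(x) = 0 (I(x) = (-5 + 5)*(2 + x) = 0*(2 + x) = 0)
I(7)*(0 + S(-4)) = 0*(0 + 5) = 0*5 = 0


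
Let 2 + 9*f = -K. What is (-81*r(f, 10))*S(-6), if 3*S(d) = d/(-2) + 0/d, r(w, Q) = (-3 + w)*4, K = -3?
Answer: 936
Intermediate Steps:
f = ⅑ (f = -2/9 + (-1*(-3))/9 = -2/9 + (⅑)*3 = -2/9 + ⅓ = ⅑ ≈ 0.11111)
r(w, Q) = -12 + 4*w
S(d) = -d/6 (S(d) = (d/(-2) + 0/d)/3 = (d*(-½) + 0)/3 = (-d/2 + 0)/3 = (-d/2)/3 = -d/6)
(-81*r(f, 10))*S(-6) = (-81*(-12 + 4*(⅑)))*(-⅙*(-6)) = -81*(-12 + 4/9)*1 = -81*(-104/9)*1 = 936*1 = 936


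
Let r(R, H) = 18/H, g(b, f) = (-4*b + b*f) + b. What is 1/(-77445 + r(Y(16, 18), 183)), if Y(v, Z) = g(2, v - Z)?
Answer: -61/4724139 ≈ -1.2912e-5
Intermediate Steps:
g(b, f) = -3*b + b*f
Y(v, Z) = -6 - 2*Z + 2*v (Y(v, Z) = 2*(-3 + (v - Z)) = 2*(-3 + v - Z) = -6 - 2*Z + 2*v)
1/(-77445 + r(Y(16, 18), 183)) = 1/(-77445 + 18/183) = 1/(-77445 + 18*(1/183)) = 1/(-77445 + 6/61) = 1/(-4724139/61) = -61/4724139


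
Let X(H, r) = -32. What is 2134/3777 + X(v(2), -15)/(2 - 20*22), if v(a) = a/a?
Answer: 58642/91907 ≈ 0.63806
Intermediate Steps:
v(a) = 1
2134/3777 + X(v(2), -15)/(2 - 20*22) = 2134/3777 - 32/(2 - 20*22) = 2134*(1/3777) - 32/(2 - 440) = 2134/3777 - 32/(-438) = 2134/3777 - 32*(-1/438) = 2134/3777 + 16/219 = 58642/91907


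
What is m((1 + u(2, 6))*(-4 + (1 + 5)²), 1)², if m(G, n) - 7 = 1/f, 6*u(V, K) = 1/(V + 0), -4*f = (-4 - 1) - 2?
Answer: 2809/49 ≈ 57.327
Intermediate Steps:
f = 7/4 (f = -((-4 - 1) - 2)/4 = -(-5 - 2)/4 = -¼*(-7) = 7/4 ≈ 1.7500)
u(V, K) = 1/(6*V) (u(V, K) = 1/(6*(V + 0)) = 1/(6*V))
m(G, n) = 53/7 (m(G, n) = 7 + 1/(7/4) = 7 + 4/7 = 53/7)
m((1 + u(2, 6))*(-4 + (1 + 5)²), 1)² = (53/7)² = 2809/49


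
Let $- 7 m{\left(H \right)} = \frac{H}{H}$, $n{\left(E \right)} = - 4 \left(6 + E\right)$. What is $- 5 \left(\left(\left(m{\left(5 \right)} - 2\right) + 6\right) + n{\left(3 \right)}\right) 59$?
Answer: $\frac{66375}{7} \approx 9482.1$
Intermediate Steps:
$n{\left(E \right)} = -24 - 4 E$
$m{\left(H \right)} = - \frac{1}{7}$ ($m{\left(H \right)} = - \frac{H \frac{1}{H}}{7} = \left(- \frac{1}{7}\right) 1 = - \frac{1}{7}$)
$- 5 \left(\left(\left(m{\left(5 \right)} - 2\right) + 6\right) + n{\left(3 \right)}\right) 59 = - 5 \left(\left(\left(- \frac{1}{7} - 2\right) + 6\right) - 36\right) 59 = - 5 \left(\left(- \frac{15}{7} + 6\right) - 36\right) 59 = - 5 \left(\frac{27}{7} - 36\right) 59 = \left(-5\right) \left(- \frac{225}{7}\right) 59 = \frac{1125}{7} \cdot 59 = \frac{66375}{7}$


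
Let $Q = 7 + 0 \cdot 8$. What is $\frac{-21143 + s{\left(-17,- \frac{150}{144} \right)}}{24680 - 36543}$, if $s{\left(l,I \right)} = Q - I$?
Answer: $\frac{507239}{284712} \approx 1.7816$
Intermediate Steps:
$Q = 7$ ($Q = 7 + 0 = 7$)
$s{\left(l,I \right)} = 7 - I$
$\frac{-21143 + s{\left(-17,- \frac{150}{144} \right)}}{24680 - 36543} = \frac{-21143 + \left(7 - - \frac{150}{144}\right)}{24680 - 36543} = \frac{-21143 + \left(7 - \left(-150\right) \frac{1}{144}\right)}{-11863} = \left(-21143 + \left(7 - - \frac{25}{24}\right)\right) \left(- \frac{1}{11863}\right) = \left(-21143 + \left(7 + \frac{25}{24}\right)\right) \left(- \frac{1}{11863}\right) = \left(-21143 + \frac{193}{24}\right) \left(- \frac{1}{11863}\right) = \left(- \frac{507239}{24}\right) \left(- \frac{1}{11863}\right) = \frac{507239}{284712}$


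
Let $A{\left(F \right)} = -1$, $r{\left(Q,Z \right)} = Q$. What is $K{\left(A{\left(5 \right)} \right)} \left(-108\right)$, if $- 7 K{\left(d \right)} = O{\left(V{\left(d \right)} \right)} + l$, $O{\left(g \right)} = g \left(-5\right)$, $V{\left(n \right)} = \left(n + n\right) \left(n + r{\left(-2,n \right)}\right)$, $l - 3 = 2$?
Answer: $- \frac{2700}{7} \approx -385.71$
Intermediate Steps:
$l = 5$ ($l = 3 + 2 = 5$)
$V{\left(n \right)} = 2 n \left(-2 + n\right)$ ($V{\left(n \right)} = \left(n + n\right) \left(n - 2\right) = 2 n \left(-2 + n\right)$)
$O{\left(g \right)} = - 5 g$
$K{\left(d \right)} = - \frac{5}{7} + \frac{10 d \left(-2 + d\right)}{7}$ ($K{\left(d \right)} = - \frac{- 5 \cdot 2 d \left(-2 + d\right) + 5}{7} = - \frac{- 10 d \left(-2 + d\right) + 5}{7} = - \frac{5 - 10 d \left(-2 + d\right)}{7} = - \frac{5}{7} + \frac{10 d \left(-2 + d\right)}{7}$)
$K{\left(A{\left(5 \right)} \right)} \left(-108\right) = \left(- \frac{5}{7} + \frac{10}{7} \left(-1\right) \left(-2 - 1\right)\right) \left(-108\right) = \left(- \frac{5}{7} + \frac{10}{7} \left(-1\right) \left(-3\right)\right) \left(-108\right) = \left(- \frac{5}{7} + \frac{30}{7}\right) \left(-108\right) = \frac{25}{7} \left(-108\right) = - \frac{2700}{7}$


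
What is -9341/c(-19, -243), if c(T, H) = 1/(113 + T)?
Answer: -878054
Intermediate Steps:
-9341/c(-19, -243) = -9341/(1/(113 - 19)) = -9341/(1/94) = -9341/1/94 = -9341*94 = -878054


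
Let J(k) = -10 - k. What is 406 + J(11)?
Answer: 385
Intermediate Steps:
406 + J(11) = 406 + (-10 - 1*11) = 406 + (-10 - 11) = 406 - 21 = 385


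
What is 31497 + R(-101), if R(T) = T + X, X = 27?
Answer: 31423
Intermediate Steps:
R(T) = 27 + T (R(T) = T + 27 = 27 + T)
31497 + R(-101) = 31497 + (27 - 101) = 31497 - 74 = 31423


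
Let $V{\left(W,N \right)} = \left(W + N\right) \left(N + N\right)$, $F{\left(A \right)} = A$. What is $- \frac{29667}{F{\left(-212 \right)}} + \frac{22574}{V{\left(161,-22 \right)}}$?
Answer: $\frac{44164421}{324148} \approx 136.25$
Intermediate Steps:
$V{\left(W,N \right)} = 2 N \left(N + W\right)$ ($V{\left(W,N \right)} = \left(N + W\right) 2 N = 2 N \left(N + W\right)$)
$- \frac{29667}{F{\left(-212 \right)}} + \frac{22574}{V{\left(161,-22 \right)}} = - \frac{29667}{-212} + \frac{22574}{2 \left(-22\right) \left(-22 + 161\right)} = \left(-29667\right) \left(- \frac{1}{212}\right) + \frac{22574}{2 \left(-22\right) 139} = \frac{29667}{212} + \frac{22574}{-6116} = \frac{29667}{212} + 22574 \left(- \frac{1}{6116}\right) = \frac{29667}{212} - \frac{11287}{3058} = \frac{44164421}{324148}$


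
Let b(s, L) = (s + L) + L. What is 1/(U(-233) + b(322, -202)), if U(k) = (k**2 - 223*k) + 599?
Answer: 1/106765 ≈ 9.3664e-6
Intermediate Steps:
b(s, L) = s + 2*L (b(s, L) = (L + s) + L = s + 2*L)
U(k) = 599 + k**2 - 223*k
1/(U(-233) + b(322, -202)) = 1/((599 + (-233)**2 - 223*(-233)) + (322 + 2*(-202))) = 1/((599 + 54289 + 51959) + (322 - 404)) = 1/(106847 - 82) = 1/106765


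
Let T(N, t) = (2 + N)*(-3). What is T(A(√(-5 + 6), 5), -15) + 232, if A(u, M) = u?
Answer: 223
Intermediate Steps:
T(N, t) = -6 - 3*N
T(A(√(-5 + 6), 5), -15) + 232 = (-6 - 3*√(-5 + 6)) + 232 = (-6 - 3*√1) + 232 = (-6 - 3*1) + 232 = (-6 - 3) + 232 = -9 + 232 = 223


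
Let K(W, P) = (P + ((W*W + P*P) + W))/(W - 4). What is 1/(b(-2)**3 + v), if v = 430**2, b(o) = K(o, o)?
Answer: 27/4992292 ≈ 5.4083e-6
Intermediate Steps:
K(W, P) = (P + W + P**2 + W**2)/(-4 + W) (K(W, P) = (P + ((W**2 + P**2) + W))/(-4 + W) = (P + ((P**2 + W**2) + W))/(-4 + W) = (P + (W + P**2 + W**2))/(-4 + W) = (P + W + P**2 + W**2)/(-4 + W))
b(o) = (2*o + 2*o**2)/(-4 + o) (b(o) = (o + o + o**2 + o**2)/(-4 + o) = (2*o + 2*o**2)/(-4 + o))
v = 184900
1/(b(-2)**3 + v) = 1/((2*(-2)*(1 - 2)/(-4 - 2))**3 + 184900) = 1/((2*(-2)*(-1)/(-6))**3 + 184900) = 1/((2*(-2)*(-1/6)*(-1))**3 + 184900) = 1/((-2/3)**3 + 184900) = 1/(-8/27 + 184900) = 1/(4992292/27) = 27/4992292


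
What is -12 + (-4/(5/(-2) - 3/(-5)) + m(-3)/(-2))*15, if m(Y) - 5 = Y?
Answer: 87/19 ≈ 4.5789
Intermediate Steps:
m(Y) = 5 + Y
-12 + (-4/(5/(-2) - 3/(-5)) + m(-3)/(-2))*15 = -12 + (-4/(5/(-2) - 3/(-5)) + (5 - 3)/(-2))*15 = -12 + (-4/(5*(-1/2) - 3*(-1/5)) + 2*(-1/2))*15 = -12 + (-4/(-5/2 + 3/5) - 1)*15 = -12 + (-4/(-19/10) - 1)*15 = -12 + (-4*(-10/19) - 1)*15 = -12 + (40/19 - 1)*15 = -12 + (21/19)*15 = -12 + 315/19 = 87/19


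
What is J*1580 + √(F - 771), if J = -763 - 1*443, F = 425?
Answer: -1905480 + I*√346 ≈ -1.9055e+6 + 18.601*I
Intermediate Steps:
J = -1206 (J = -763 - 443 = -1206)
J*1580 + √(F - 771) = -1206*1580 + √(425 - 771) = -1905480 + √(-346) = -1905480 + I*√346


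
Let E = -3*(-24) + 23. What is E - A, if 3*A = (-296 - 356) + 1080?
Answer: -143/3 ≈ -47.667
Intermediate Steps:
E = 95 (E = 72 + 23 = 95)
A = 428/3 (A = ((-296 - 356) + 1080)/3 = (-652 + 1080)/3 = (1/3)*428 = 428/3 ≈ 142.67)
E - A = 95 - 1*428/3 = 95 - 428/3 = -143/3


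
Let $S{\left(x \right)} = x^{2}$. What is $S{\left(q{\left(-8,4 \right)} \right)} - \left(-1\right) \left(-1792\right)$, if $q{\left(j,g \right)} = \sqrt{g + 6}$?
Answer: $-1782$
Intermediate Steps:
$q{\left(j,g \right)} = \sqrt{6 + g}$
$S{\left(q{\left(-8,4 \right)} \right)} - \left(-1\right) \left(-1792\right) = \left(\sqrt{6 + 4}\right)^{2} - \left(-1\right) \left(-1792\right) = \left(\sqrt{10}\right)^{2} - 1792 = 10 - 1792 = -1782$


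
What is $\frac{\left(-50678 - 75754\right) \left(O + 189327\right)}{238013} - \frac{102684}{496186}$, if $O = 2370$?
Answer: $- \frac{6012951732920118}{59049359209} \approx -1.0183 \cdot 10^{5}$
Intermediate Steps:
$\frac{\left(-50678 - 75754\right) \left(O + 189327\right)}{238013} - \frac{102684}{496186} = \frac{\left(-50678 - 75754\right) \left(2370 + 189327\right)}{238013} - \frac{102684}{496186} = \left(-126432\right) 191697 \cdot \frac{1}{238013} - \frac{51342}{248093} = \left(-24236635104\right) \frac{1}{238013} - \frac{51342}{248093} = - \frac{24236635104}{238013} - \frac{51342}{248093} = - \frac{6012951732920118}{59049359209}$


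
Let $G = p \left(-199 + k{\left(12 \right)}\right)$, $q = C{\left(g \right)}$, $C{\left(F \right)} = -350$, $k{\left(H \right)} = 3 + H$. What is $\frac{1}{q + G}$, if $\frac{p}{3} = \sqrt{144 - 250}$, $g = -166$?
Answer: $\frac{i}{2 \left(- 175 i + 276 \sqrt{106}\right)} \approx -1.0795 \cdot 10^{-5} + 0.00017529 i$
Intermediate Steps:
$p = 3 i \sqrt{106}$ ($p = 3 \sqrt{144 - 250} = 3 \sqrt{-106} = 3 i \sqrt{106} \approx 30.887 i$)
$q = -350$
$G = - 552 i \sqrt{106}$ ($G = 3 i \sqrt{106} \left(-199 + \left(3 + 12\right)\right) = 3 i \sqrt{106} \left(-199 + 15\right) = 3 i \sqrt{106} \left(-184\right) = - 552 i \sqrt{106} \approx - 5683.2 i$)
$\frac{1}{q + G} = \frac{1}{-350 - 552 i \sqrt{106}}$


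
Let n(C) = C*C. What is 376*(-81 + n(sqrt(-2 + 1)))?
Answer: -30832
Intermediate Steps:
n(C) = C**2
376*(-81 + n(sqrt(-2 + 1))) = 376*(-81 + (sqrt(-2 + 1))**2) = 376*(-81 + (sqrt(-1))**2) = 376*(-81 + I**2) = 376*(-81 - 1) = 376*(-82) = -30832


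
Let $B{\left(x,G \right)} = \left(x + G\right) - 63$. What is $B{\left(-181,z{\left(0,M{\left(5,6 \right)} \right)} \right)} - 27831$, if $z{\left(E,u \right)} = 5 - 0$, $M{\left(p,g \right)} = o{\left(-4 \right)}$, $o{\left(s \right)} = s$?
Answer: $-28070$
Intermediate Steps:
$M{\left(p,g \right)} = -4$
$z{\left(E,u \right)} = 5$ ($z{\left(E,u \right)} = 5 + 0 = 5$)
$B{\left(x,G \right)} = -63 + G + x$ ($B{\left(x,G \right)} = \left(G + x\right) - 63 = -63 + G + x$)
$B{\left(-181,z{\left(0,M{\left(5,6 \right)} \right)} \right)} - 27831 = \left(-63 + 5 - 181\right) - 27831 = -239 - 27831 = -28070$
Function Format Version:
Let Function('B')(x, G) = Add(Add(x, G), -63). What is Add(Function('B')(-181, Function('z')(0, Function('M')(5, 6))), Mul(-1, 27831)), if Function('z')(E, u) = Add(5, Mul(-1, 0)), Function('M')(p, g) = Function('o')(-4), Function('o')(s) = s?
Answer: -28070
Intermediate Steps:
Function('M')(p, g) = -4
Function('z')(E, u) = 5 (Function('z')(E, u) = Add(5, 0) = 5)
Function('B')(x, G) = Add(-63, G, x) (Function('B')(x, G) = Add(Add(G, x), -63) = Add(-63, G, x))
Add(Function('B')(-181, Function('z')(0, Function('M')(5, 6))), Mul(-1, 27831)) = Add(Add(-63, 5, -181), Mul(-1, 27831)) = Add(-239, -27831) = -28070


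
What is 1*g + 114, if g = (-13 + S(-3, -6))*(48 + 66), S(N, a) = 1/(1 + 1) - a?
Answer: -627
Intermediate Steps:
S(N, a) = 1/2 - a
g = -741 (g = (-13 + (1/2 - 1*(-6)))*(48 + 66) = (-13 + (1/2 + 6))*114 = (-13 + 13/2)*114 = -13/2*114 = -741)
1*g + 114 = 1*(-741) + 114 = -741 + 114 = -627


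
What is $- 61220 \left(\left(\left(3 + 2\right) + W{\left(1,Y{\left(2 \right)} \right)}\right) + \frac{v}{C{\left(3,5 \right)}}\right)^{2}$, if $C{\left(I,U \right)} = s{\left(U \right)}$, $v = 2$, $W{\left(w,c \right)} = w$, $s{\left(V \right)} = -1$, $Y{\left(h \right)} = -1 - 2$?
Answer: $-979520$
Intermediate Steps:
$Y{\left(h \right)} = -3$ ($Y{\left(h \right)} = -1 - 2 = -3$)
$C{\left(I,U \right)} = -1$
$- 61220 \left(\left(\left(3 + 2\right) + W{\left(1,Y{\left(2 \right)} \right)}\right) + \frac{v}{C{\left(3,5 \right)}}\right)^{2} = - 61220 \left(\left(\left(3 + 2\right) + 1\right) + \frac{1}{-1} \cdot 2\right)^{2} = - 61220 \left(\left(5 + 1\right) - 2\right)^{2} = - 61220 \left(6 - 2\right)^{2} = - 61220 \cdot 4^{2} = \left(-61220\right) 16 = -979520$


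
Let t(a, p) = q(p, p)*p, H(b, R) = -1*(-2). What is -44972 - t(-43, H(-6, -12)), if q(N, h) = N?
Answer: -44976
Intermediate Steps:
H(b, R) = 2
t(a, p) = p**2 (t(a, p) = p*p = p**2)
-44972 - t(-43, H(-6, -12)) = -44972 - 1*2**2 = -44972 - 1*4 = -44972 - 4 = -44976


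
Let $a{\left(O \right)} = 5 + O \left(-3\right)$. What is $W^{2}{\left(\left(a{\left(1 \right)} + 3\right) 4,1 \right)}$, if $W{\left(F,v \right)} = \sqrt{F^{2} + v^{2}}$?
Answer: $401$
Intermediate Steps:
$a{\left(O \right)} = 5 - 3 O$
$W^{2}{\left(\left(a{\left(1 \right)} + 3\right) 4,1 \right)} = \left(\sqrt{\left(\left(\left(5 - 3\right) + 3\right) 4\right)^{2} + 1^{2}}\right)^{2} = \left(\sqrt{\left(\left(\left(5 - 3\right) + 3\right) 4\right)^{2} + 1}\right)^{2} = \left(\sqrt{\left(\left(2 + 3\right) 4\right)^{2} + 1}\right)^{2} = \left(\sqrt{\left(5 \cdot 4\right)^{2} + 1}\right)^{2} = \left(\sqrt{20^{2} + 1}\right)^{2} = \left(\sqrt{400 + 1}\right)^{2} = \left(\sqrt{401}\right)^{2} = 401$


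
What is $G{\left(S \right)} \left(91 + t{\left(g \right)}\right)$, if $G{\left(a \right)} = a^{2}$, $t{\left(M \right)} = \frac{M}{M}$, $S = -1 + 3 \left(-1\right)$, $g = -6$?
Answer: $1472$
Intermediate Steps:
$S = -4$ ($S = -1 - 3 = -4$)
$t{\left(M \right)} = 1$
$G{\left(S \right)} \left(91 + t{\left(g \right)}\right) = \left(-4\right)^{2} \left(91 + 1\right) = 16 \cdot 92 = 1472$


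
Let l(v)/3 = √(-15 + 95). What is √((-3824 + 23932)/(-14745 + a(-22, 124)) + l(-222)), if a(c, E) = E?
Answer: 2*√(-73499767 + 641320923*√5)/14621 ≈ 5.0455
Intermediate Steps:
l(v) = 12*√5 (l(v) = 3*√(-15 + 95) = 3*√80 = 3*(4*√5) = 12*√5)
√((-3824 + 23932)/(-14745 + a(-22, 124)) + l(-222)) = √((-3824 + 23932)/(-14745 + 124) + 12*√5) = √(20108/(-14621) + 12*√5) = √(20108*(-1/14621) + 12*√5) = √(-20108/14621 + 12*√5)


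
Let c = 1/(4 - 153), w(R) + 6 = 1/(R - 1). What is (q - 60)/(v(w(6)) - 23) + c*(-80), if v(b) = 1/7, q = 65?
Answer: 1517/4768 ≈ 0.31816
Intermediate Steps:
w(R) = -6 + 1/(-1 + R) (w(R) = -6 + 1/(R - 1) = -6 + 1/(-1 + R))
c = -1/149 (c = 1/(-149) = -1/149 ≈ -0.0067114)
v(b) = ⅐
(q - 60)/(v(w(6)) - 23) + c*(-80) = (65 - 60)/(⅐ - 23) - 1/149*(-80) = 5/(-160/7) + 80/149 = 5*(-7/160) + 80/149 = -7/32 + 80/149 = 1517/4768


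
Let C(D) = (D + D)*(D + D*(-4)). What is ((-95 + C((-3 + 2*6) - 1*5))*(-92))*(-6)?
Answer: -105432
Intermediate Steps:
C(D) = -6*D**2 (C(D) = (2*D)*(D - 4*D) = (2*D)*(-3*D) = -6*D**2)
((-95 + C((-3 + 2*6) - 1*5))*(-92))*(-6) = ((-95 - 6*((-3 + 2*6) - 1*5)**2)*(-92))*(-6) = ((-95 - 6*((-3 + 12) - 5)**2)*(-92))*(-6) = ((-95 - 6*(9 - 5)**2)*(-92))*(-6) = ((-95 - 6*4**2)*(-92))*(-6) = ((-95 - 6*16)*(-92))*(-6) = ((-95 - 96)*(-92))*(-6) = -191*(-92)*(-6) = 17572*(-6) = -105432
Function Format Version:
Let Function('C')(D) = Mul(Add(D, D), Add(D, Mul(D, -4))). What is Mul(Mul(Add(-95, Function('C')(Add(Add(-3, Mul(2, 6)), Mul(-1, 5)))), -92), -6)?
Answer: -105432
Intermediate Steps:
Function('C')(D) = Mul(-6, Pow(D, 2)) (Function('C')(D) = Mul(Mul(2, D), Add(D, Mul(-4, D))) = Mul(Mul(2, D), Mul(-3, D)) = Mul(-6, Pow(D, 2)))
Mul(Mul(Add(-95, Function('C')(Add(Add(-3, Mul(2, 6)), Mul(-1, 5)))), -92), -6) = Mul(Mul(Add(-95, Mul(-6, Pow(Add(Add(-3, Mul(2, 6)), Mul(-1, 5)), 2))), -92), -6) = Mul(Mul(Add(-95, Mul(-6, Pow(Add(Add(-3, 12), -5), 2))), -92), -6) = Mul(Mul(Add(-95, Mul(-6, Pow(Add(9, -5), 2))), -92), -6) = Mul(Mul(Add(-95, Mul(-6, Pow(4, 2))), -92), -6) = Mul(Mul(Add(-95, Mul(-6, 16)), -92), -6) = Mul(Mul(Add(-95, -96), -92), -6) = Mul(Mul(-191, -92), -6) = Mul(17572, -6) = -105432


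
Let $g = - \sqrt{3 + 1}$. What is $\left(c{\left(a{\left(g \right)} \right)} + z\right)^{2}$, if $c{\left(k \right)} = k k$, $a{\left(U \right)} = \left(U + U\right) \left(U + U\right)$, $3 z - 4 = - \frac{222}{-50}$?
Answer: $\frac{376786921}{5625} \approx 66984.0$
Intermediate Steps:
$z = \frac{211}{75}$ ($z = \frac{4}{3} + \frac{\left(-222\right) \frac{1}{-50}}{3} = \frac{4}{3} + \frac{\left(-222\right) \left(- \frac{1}{50}\right)}{3} = \frac{4}{3} + \frac{1}{3} \cdot \frac{111}{25} = \frac{4}{3} + \frac{37}{25} = \frac{211}{75} \approx 2.8133$)
$g = -2$ ($g = - \sqrt{4} = \left(-1\right) 2 = -2$)
$a{\left(U \right)} = 4 U^{2}$ ($a{\left(U \right)} = 2 U 2 U = 4 U^{2}$)
$c{\left(k \right)} = k^{2}$
$\left(c{\left(a{\left(g \right)} \right)} + z\right)^{2} = \left(\left(4 \left(-2\right)^{2}\right)^{2} + \frac{211}{75}\right)^{2} = \left(\left(4 \cdot 4\right)^{2} + \frac{211}{75}\right)^{2} = \left(16^{2} + \frac{211}{75}\right)^{2} = \left(256 + \frac{211}{75}\right)^{2} = \left(\frac{19411}{75}\right)^{2} = \frac{376786921}{5625}$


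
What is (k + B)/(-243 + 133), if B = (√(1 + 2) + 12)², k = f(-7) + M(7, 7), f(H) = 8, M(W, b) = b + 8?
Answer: -17/11 - 12*√3/55 ≈ -1.9234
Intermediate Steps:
M(W, b) = 8 + b
k = 23 (k = 8 + (8 + 7) = 8 + 15 = 23)
B = (12 + √3)² (B = (√3 + 12)² = (12 + √3)² ≈ 188.57)
(k + B)/(-243 + 133) = (23 + (12 + √3)²)/(-243 + 133) = (23 + (12 + √3)²)/(-110) = (23 + (12 + √3)²)*(-1/110) = -23/110 - (12 + √3)²/110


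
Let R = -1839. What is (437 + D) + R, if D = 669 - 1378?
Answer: -2111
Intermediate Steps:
D = -709
(437 + D) + R = (437 - 709) - 1839 = -272 - 1839 = -2111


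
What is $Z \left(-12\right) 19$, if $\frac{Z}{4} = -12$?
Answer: $10944$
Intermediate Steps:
$Z = -48$ ($Z = 4 \left(-12\right) = -48$)
$Z \left(-12\right) 19 = \left(-48\right) \left(-12\right) 19 = 576 \cdot 19 = 10944$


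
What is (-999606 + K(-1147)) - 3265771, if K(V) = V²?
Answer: -2949768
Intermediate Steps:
(-999606 + K(-1147)) - 3265771 = (-999606 + (-1147)²) - 3265771 = (-999606 + 1315609) - 3265771 = 316003 - 3265771 = -2949768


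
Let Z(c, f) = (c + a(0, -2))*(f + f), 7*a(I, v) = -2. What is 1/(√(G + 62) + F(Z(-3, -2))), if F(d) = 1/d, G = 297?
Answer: -644/3038527 + 8464*√359/3038527 ≈ 0.052567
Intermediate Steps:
a(I, v) = -2/7 (a(I, v) = (⅐)*(-2) = -2/7)
Z(c, f) = 2*f*(-2/7 + c) (Z(c, f) = (c - 2/7)*(f + f) = (-2/7 + c)*(2*f) = 2*f*(-2/7 + c))
1/(√(G + 62) + F(Z(-3, -2))) = 1/(√(297 + 62) + 1/((2/7)*(-2)*(-2 + 7*(-3)))) = 1/(√359 + 1/((2/7)*(-2)*(-2 - 21))) = 1/(√359 + 1/((2/7)*(-2)*(-23))) = 1/(√359 + 1/(92/7)) = 1/(√359 + 7/92) = 1/(7/92 + √359)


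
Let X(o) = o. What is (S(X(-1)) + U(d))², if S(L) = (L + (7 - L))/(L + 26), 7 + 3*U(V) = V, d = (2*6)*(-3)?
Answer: 1110916/5625 ≈ 197.50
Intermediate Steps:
d = -36 (d = 12*(-3) = -36)
U(V) = -7/3 + V/3
S(L) = 7/(26 + L)
(S(X(-1)) + U(d))² = (7/(26 - 1) + (-7/3 + (⅓)*(-36)))² = (7/25 + (-7/3 - 12))² = (7*(1/25) - 43/3)² = (7/25 - 43/3)² = (-1054/75)² = 1110916/5625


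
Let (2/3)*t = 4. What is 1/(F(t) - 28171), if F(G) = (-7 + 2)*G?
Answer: -1/28201 ≈ -3.5460e-5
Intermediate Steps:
t = 6 (t = (3/2)*4 = 6)
F(G) = -5*G
1/(F(t) - 28171) = 1/(-5*6 - 28171) = 1/(-30 - 28171) = 1/(-28201) = -1/28201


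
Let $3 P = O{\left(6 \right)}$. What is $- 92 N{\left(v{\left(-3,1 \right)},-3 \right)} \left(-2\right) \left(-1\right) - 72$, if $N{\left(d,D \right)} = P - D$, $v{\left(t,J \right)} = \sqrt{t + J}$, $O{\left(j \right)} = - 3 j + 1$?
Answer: $\frac{1256}{3} \approx 418.67$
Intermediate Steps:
$O{\left(j \right)} = 1 - 3 j$
$P = - \frac{17}{3}$ ($P = \frac{1 - 18}{3} = \frac{1}{3} \left(-17\right) = - \frac{17}{3} \approx -5.6667$)
$v{\left(t,J \right)} = \sqrt{J + t}$
$N{\left(d,D \right)} = - \frac{17}{3} - D$
$- 92 N{\left(v{\left(-3,1 \right)},-3 \right)} \left(-2\right) \left(-1\right) - 72 = - 92 \left(- \frac{17}{3} - -3\right) \left(-2\right) \left(-1\right) - 72 = - 92 \left(- \frac{17}{3} + 3\right) \left(-2\right) \left(-1\right) - 72 = - 92 \left(- \frac{8}{3}\right) \left(-2\right) \left(-1\right) - 72 = - 92 \cdot \frac{16}{3} \left(-1\right) - 72 = \left(-92\right) \left(- \frac{16}{3}\right) - 72 = \frac{1472}{3} - 72 = \frac{1256}{3}$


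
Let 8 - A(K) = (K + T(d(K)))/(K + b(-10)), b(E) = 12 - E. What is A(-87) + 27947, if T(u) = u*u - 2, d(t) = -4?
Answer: 1817002/65 ≈ 27954.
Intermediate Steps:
T(u) = -2 + u**2 (T(u) = u**2 - 2 = -2 + u**2)
A(K) = 8 - (14 + K)/(22 + K) (A(K) = 8 - (K + (-2 + (-4)**2))/(K + (12 - 1*(-10))) = 8 - (K + (-2 + 16))/(K + (12 + 10)) = 8 - (K + 14)/(K + 22) = 8 - (14 + K)/(22 + K))
A(-87) + 27947 = (162 + 7*(-87))/(22 - 87) + 27947 = (162 - 609)/(-65) + 27947 = -1/65*(-447) + 27947 = 447/65 + 27947 = 1817002/65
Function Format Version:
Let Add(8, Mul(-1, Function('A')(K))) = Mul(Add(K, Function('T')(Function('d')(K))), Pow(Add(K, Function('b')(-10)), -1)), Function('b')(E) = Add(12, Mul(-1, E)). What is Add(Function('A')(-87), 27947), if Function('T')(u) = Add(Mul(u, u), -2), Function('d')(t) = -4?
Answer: Rational(1817002, 65) ≈ 27954.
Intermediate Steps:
Function('T')(u) = Add(-2, Pow(u, 2)) (Function('T')(u) = Add(Pow(u, 2), -2) = Add(-2, Pow(u, 2)))
Function('A')(K) = Add(8, Mul(-1, Pow(Add(22, K), -1), Add(14, K))) (Function('A')(K) = Add(8, Mul(-1, Mul(Add(K, Add(-2, Pow(-4, 2))), Pow(Add(K, Add(12, Mul(-1, -10))), -1)))) = Add(8, Mul(-1, Mul(Add(K, Add(-2, 16)), Pow(Add(K, Add(12, 10)), -1)))) = Add(8, Mul(-1, Mul(Add(K, 14), Pow(Add(K, 22), -1)))) = Add(8, Mul(-1, Mul(Add(14, K), Pow(Add(22, K), -1)))) = Add(8, Mul(-1, Mul(Pow(Add(22, K), -1), Add(14, K)))) = Add(8, Mul(-1, Pow(Add(22, K), -1), Add(14, K))))
Add(Function('A')(-87), 27947) = Add(Mul(Pow(Add(22, -87), -1), Add(162, Mul(7, -87))), 27947) = Add(Mul(Pow(-65, -1), Add(162, -609)), 27947) = Add(Mul(Rational(-1, 65), -447), 27947) = Add(Rational(447, 65), 27947) = Rational(1817002, 65)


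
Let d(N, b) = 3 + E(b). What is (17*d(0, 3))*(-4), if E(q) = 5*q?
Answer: -1224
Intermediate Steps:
d(N, b) = 3 + 5*b
(17*d(0, 3))*(-4) = (17*(3 + 5*3))*(-4) = (17*(3 + 15))*(-4) = (17*18)*(-4) = 306*(-4) = -1224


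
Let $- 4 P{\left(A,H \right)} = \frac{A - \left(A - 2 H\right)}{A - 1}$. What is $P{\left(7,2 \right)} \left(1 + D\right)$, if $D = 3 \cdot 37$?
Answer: $- \frac{56}{3} \approx -18.667$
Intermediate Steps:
$P{\left(A,H \right)} = - \frac{H}{2 \left(-1 + A\right)}$ ($P{\left(A,H \right)} = - \frac{\left(A - \left(A - 2 H\right)\right) \frac{1}{A - 1}}{4} = - \frac{2 H \frac{1}{-1 + A}}{4} = - \frac{H}{2 \left(-1 + A\right)}$)
$D = 111$
$P{\left(7,2 \right)} \left(1 + D\right) = \left(-1\right) 2 \frac{1}{-2 + 2 \cdot 7} \left(1 + 111\right) = \left(-1\right) 2 \frac{1}{-2 + 14} \cdot 112 = \left(-1\right) 2 \cdot \frac{1}{12} \cdot 112 = \left(- \frac{1}{6}\right) 112 = - \frac{56}{3}$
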